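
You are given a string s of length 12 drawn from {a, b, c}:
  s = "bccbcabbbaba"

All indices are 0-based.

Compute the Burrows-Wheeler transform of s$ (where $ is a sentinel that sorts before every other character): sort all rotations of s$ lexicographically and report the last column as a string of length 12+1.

rank  rotation       last
    0  $bccbcabbbaba  a
    1  a$bccbcabbbab  b
    2  aba$bccbcabbb  b
    3  abbbaba$bccbc  c
    4  ba$bccbcabbba  a
    5  baba$bccbcabb  b
    6  bbaba$bccbcab  b
    7  bbbaba$bccbca  a
    8  bcabbbaba$bcc  c
    9  bccbcabbbaba$  $
   10  cabbbaba$bccb  b
   11  cbcabbbaba$bc  c
   12  ccbcabbbaba$b  b

abbcabbac$bcb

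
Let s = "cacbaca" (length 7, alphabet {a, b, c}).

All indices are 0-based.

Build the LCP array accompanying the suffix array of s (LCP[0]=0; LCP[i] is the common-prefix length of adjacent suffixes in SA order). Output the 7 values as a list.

rank→(start, suffix):
  0 → (6, 'a')
  1 → (4, 'aca')
  2 → (1, 'acbaca')
  3 → (3, 'baca')
  4 → (5, 'ca')
  5 → (0, 'cacbaca')
  6 → (2, 'cbaca')

SA = [6, 4, 1, 3, 5, 0, 2]
i: (SA[i-1],SA[i]) lcp shared
  1: (6,4) 1 'a'
  2: (4,1) 2 'ac'
  3: (1,3) 0 ''
  4: (3,5) 0 ''
  5: (5,0) 2 'ca'
  6: (0,2) 1 'c'

[0, 1, 2, 0, 0, 2, 1]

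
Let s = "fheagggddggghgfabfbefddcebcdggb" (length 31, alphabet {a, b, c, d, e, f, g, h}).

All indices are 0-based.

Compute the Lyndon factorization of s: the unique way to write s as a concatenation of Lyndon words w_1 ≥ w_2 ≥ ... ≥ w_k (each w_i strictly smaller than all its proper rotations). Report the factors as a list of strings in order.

emit factor 1: 'fh' (i=0, period=2)
emit factor 2: 'e' (i=2, period=1)
emit factor 3: 'agggddggghgf' (i=3, period=12)
emit factor 4: 'abfbefddcebcdggb' (i=15, period=16)

["fh", "e", "agggddggghgf", "abfbefddcebcdggb"]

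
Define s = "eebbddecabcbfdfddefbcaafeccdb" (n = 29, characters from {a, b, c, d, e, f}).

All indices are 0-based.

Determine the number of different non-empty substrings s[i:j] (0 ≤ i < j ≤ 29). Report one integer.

405

rank | idx | suffix
   0 |  21 | aafeccdb
   1 |   8 | abcbfdfddefbcaafeccdb
   2 |  22 | afeccdb
   3 |  28 | b
   4 |   2 | bbddecabcbfdfddefbcaafeccdb
   5 |  19 | bcaafeccdb
   6 |   9 | bcbfdfddefbcaafeccdb
   7 |   3 | bddecabcbfdfddefbcaafeccdb
   8 |  11 | bfdfddefbcaafeccdb
   9 |  20 | caafeccdb
  10 |   7 | cabcbfdfddefbcaafeccdb
  11 |  10 | cbfdfddefbcaafeccdb
  12 |  25 | ccdb
  13 |  26 | cdb
  14 |  27 | db
  15 |   4 | ddecabcbfdfddefbcaafeccdb
  16 |  15 | ddefbcaafeccdb
  17 |   5 | decabcbfdfddefbcaafeccdb
  18 |  16 | defbcaafeccdb
  19 |  13 | dfddefbcaafeccdb
  20 |   1 | ebbddecabcbfdfddefbcaafeccdb
  21 |   6 | ecabcbfdfddefbcaafeccdb
  22 |  24 | eccdb
  23 |   0 | eebbddecabcbfdfddefbcaafeccdb
  24 |  17 | efbcaafeccdb
  25 |  18 | fbcaafeccdb
  26 |  14 | fddefbcaafeccdb
  27 |  12 | fdfddefbcaafeccdb
  28 |  23 | feccdb

SA = [21, 8, 22, 28, 2, 19, 9, 3, 11, 20, 7, 10, 25, 26, 27, 4, 15, 5, 16, 13, 1, 6, 24, 0, 17, 18, 14, 12, 23]
[i] adj suffixes → lcp
  [1] 21/8 → 1 ('a')
  [2] 8/22 → 1 ('a')
  [3] 22/28 → 0 ('')
  [4] 28/2 → 1 ('b')
  [5] 2/19 → 1 ('b')
  [6] 19/9 → 2 ('bc')
  [7] 9/3 → 1 ('b')
  [8] 3/11 → 1 ('b')
  [9] 11/20 → 0 ('')
  [10] 20/7 → 2 ('ca')
  [11] 7/10 → 1 ('c')
  [12] 10/25 → 1 ('c')
  [13] 25/26 → 1 ('c')
  [14] 26/27 → 0 ('')
  [15] 27/4 → 1 ('d')
  [16] 4/15 → 3 ('dde')
  [17] 15/5 → 1 ('d')
  [18] 5/16 → 2 ('de')
  [19] 16/13 → 1 ('d')
  [20] 13/1 → 0 ('')
  [21] 1/6 → 1 ('e')
  [22] 6/24 → 2 ('ec')
  [23] 24/0 → 1 ('e')
  [24] 0/17 → 1 ('e')
  [25] 17/18 → 0 ('')
  [26] 18/14 → 1 ('f')
  [27] 14/12 → 2 ('fd')
  [28] 12/23 → 1 ('f')

n(n+1)/2 = 29·30/2 = 435
Σ LCP = 0 + 1 + 1 + 0 + 1 + 1 + 2 + 1 + 1 + 0 + 2 + 1 + 1 + 1 + 0 + 1 + 3 + 1 + 2 + 1 + 0 + 1 + 2 + 1 + 1 + 0 + 1 + 2 + 1 = 30
distinct = 435 − 30 = 405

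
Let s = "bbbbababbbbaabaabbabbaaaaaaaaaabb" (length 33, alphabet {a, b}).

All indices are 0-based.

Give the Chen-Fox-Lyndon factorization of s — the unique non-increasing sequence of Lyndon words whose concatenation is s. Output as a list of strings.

["b", "b", "b", "b", "ababbbb", "aabaabbabb", "aaaaaaaaaabb"]

emit factor 1: 'b' (i=0, period=1)
emit factor 2: 'b' (i=1, period=1)
emit factor 3: 'b' (i=2, period=1)
emit factor 4: 'b' (i=3, period=1)
emit factor 5: 'ababbbb' (i=4, period=7)
emit factor 6: 'aabaabbabb' (i=11, period=10)
emit factor 7: 'aaaaaaaaaabb' (i=21, period=12)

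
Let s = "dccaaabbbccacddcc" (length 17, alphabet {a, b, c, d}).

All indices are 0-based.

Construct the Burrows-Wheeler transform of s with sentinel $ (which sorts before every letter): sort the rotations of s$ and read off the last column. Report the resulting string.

ccaacabbcccddbad$c

rank  rotation            last
    0  $dccaaabbbccacddcc  c
    1  aaabbbccacddcc$dcc  c
    2  aabbbccacddcc$dcca  a
    3  abbbccacddcc$dccaa  a
    4  acddcc$dccaaabbbcc  c
    5  bbbccacddcc$dccaaa  a
    6  bbccacddcc$dccaaab  b
    7  bccacddcc$dccaaabb  b
    8  c$dccaaabbbccacddc  c
    9  caaabbbccacddcc$dc  c
   10  cacddcc$dccaaabbbc  c
   11  cc$dccaaabbbccacdd  d
   12  ccaaabbbccacddcc$d  d
   13  ccacddcc$dccaaabbb  b
   14  cddcc$dccaaabbbcca  a
   15  dcc$dccaaabbbccacd  d
   16  dccaaabbbccacddcc$  $
   17  ddcc$dccaaabbbccac  c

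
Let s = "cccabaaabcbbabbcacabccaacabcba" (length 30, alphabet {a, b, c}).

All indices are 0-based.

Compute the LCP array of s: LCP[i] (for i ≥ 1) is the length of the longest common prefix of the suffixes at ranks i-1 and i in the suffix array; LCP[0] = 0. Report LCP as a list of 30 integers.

sorted suffixes:
  #0 SA[0]=29  'a'
  #1 SA[1]=5  'aaabcbbabbcacabccaacabcba'
  #2 SA[2]=6  'aabcbbabbcacabccaacabcba'
  #3 SA[3]=22  'aacabcba'
  #4 SA[4]=3  'abaaabcbbabbcacabccaacabcba'
  #5 SA[5]=12  'abbcacabccaacabcba'
  #6 SA[6]=25  'abcba'
  #7 SA[7]=7  'abcbbabbcacabccaacabcba'
  #8 SA[8]=18  'abccaacabcba'
  #9 SA[9]=23  'acabcba'
  #10 SA[10]=16  'acabccaacabcba'
  #11 SA[11]=28  'ba'
  #12 SA[12]=4  'baaabcbbabbcacabccaacabcba'
  #13 SA[13]=11  'babbcacabccaacabcba'
  #14 SA[14]=10  'bbabbcacabccaacabcba'
  #15 SA[15]=13  'bbcacabccaacabcba'
  #16 SA[16]=14  'bcacabccaacabcba'
  #17 SA[17]=26  'bcba'
  #18 SA[18]=8  'bcbbabbcacabccaacabcba'
  #19 SA[19]=19  'bccaacabcba'
  #20 SA[20]=21  'caacabcba'
  #21 SA[21]=2  'cabaaabcbbabbcacabccaacabcba'
  #22 SA[22]=24  'cabcba'
  #23 SA[23]=17  'cabccaacabcba'
  #24 SA[24]=15  'cacabccaacabcba'
  #25 SA[25]=27  'cba'
  #26 SA[26]=9  'cbbabbcacabccaacabcba'
  #27 SA[27]=20  'ccaacabcba'
  #28 SA[28]=1  'ccabaaabcbbabbcacabccaacabcba'
  #29 SA[29]=0  'cccabaaabcbbabbcacabccaacabcba'

SA = [29, 5, 6, 22, 3, 12, 25, 7, 18, 23, 16, 28, 4, 11, 10, 13, 14, 26, 8, 19, 21, 2, 24, 17, 15, 27, 9, 20, 1, 0]
i: (SA[i-1],SA[i]) lcp shared
  1: (29,5) 1 'a'
  2: (5,6) 2 'aa'
  3: (6,22) 2 'aa'
  4: (22,3) 1 'a'
  5: (3,12) 2 'ab'
  6: (12,25) 2 'ab'
  7: (25,7) 4 'abcb'
  8: (7,18) 3 'abc'
  9: (18,23) 1 'a'
  10: (23,16) 5 'acabc'
  11: (16,28) 0 ''
  12: (28,4) 2 'ba'
  13: (4,11) 2 'ba'
  14: (11,10) 1 'b'
  15: (10,13) 2 'bb'
  16: (13,14) 1 'b'
  17: (14,26) 2 'bc'
  18: (26,8) 3 'bcb'
  19: (8,19) 2 'bc'
  20: (19,21) 0 ''
  21: (21,2) 2 'ca'
  22: (2,24) 3 'cab'
  23: (24,17) 4 'cabc'
  24: (17,15) 2 'ca'
  25: (15,27) 1 'c'
  26: (27,9) 2 'cb'
  27: (9,20) 1 'c'
  28: (20,1) 3 'cca'
  29: (1,0) 2 'cc'

[0, 1, 2, 2, 1, 2, 2, 4, 3, 1, 5, 0, 2, 2, 1, 2, 1, 2, 3, 2, 0, 2, 3, 4, 2, 1, 2, 1, 3, 2]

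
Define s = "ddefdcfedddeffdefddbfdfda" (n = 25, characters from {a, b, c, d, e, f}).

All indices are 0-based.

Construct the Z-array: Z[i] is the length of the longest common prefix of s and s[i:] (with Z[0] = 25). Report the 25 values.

Z[0]=25
i=1: outside box; Z[1]=1 grow→box=[1,2)
i=2: outside box; Z[2]=0
i=3: outside box; Z[3]=0
i=4: outside box; Z[4]=1 grow→box=[4,5)
i=5: outside box; Z[5]=0
i=6: outside box; Z[6]=0
i=7: outside box; Z[7]=0
i=8: outside box; Z[8]=2 grow→box=[8,10)
i=9: min(r-i=1, Z[1]=1)=1; Z[9]=4 grow→box=[9,13)
i=10: min(r-i=3, Z[1]=1)=1; Z[10]=1
i=11: min(r-i=2, Z[2]=0)=0; Z[11]=0
i=12: min(r-i=1, Z[3]=0)=0; Z[12]=0
i=13: outside box; Z[13]=0
i=14: outside box; Z[14]=1 grow→box=[14,15)
i=15: outside box; Z[15]=0
i=16: outside box; Z[16]=0
i=17: outside box; Z[17]=2 grow→box=[17,19)
i=18: min(r-i=1, Z[1]=1)=1; Z[18]=1
i=19: outside box; Z[19]=0
i=20: outside box; Z[20]=0
i=21: outside box; Z[21]=1 grow→box=[21,22)
i=22: outside box; Z[22]=0
i=23: outside box; Z[23]=1 grow→box=[23,24)
i=24: outside box; Z[24]=0

[25, 1, 0, 0, 1, 0, 0, 0, 2, 4, 1, 0, 0, 0, 1, 0, 0, 2, 1, 0, 0, 1, 0, 1, 0]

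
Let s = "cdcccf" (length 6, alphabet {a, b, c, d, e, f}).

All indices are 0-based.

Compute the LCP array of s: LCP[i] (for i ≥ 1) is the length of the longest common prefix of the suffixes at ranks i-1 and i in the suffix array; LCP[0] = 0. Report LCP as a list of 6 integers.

sorted suffixes:
  #0 SA[0]=2  'cccf'
  #1 SA[1]=3  'ccf'
  #2 SA[2]=0  'cdcccf'
  #3 SA[3]=4  'cf'
  #4 SA[4]=1  'dcccf'
  #5 SA[5]=5  'f'

SA = [2, 3, 0, 4, 1, 5]
rank  pair      lcp
   1  s[2:],s[3:]  2  'cc'
   2  s[3:],s[0:]  1  'c'
   3  s[0:],s[4:]  1  'c'
   4  s[4:],s[1:]  0  ''
   5  s[1:],s[5:]  0  ''

[0, 2, 1, 1, 0, 0]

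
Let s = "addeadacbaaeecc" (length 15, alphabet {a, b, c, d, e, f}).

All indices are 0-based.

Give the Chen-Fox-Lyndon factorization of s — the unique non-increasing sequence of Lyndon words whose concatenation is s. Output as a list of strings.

["adde", "ad", "acb", "aaeecc"]

emit factor 1: 'adde' (i=0, period=4)
emit factor 2: 'ad' (i=4, period=2)
emit factor 3: 'acb' (i=6, period=3)
emit factor 4: 'aaeecc' (i=9, period=6)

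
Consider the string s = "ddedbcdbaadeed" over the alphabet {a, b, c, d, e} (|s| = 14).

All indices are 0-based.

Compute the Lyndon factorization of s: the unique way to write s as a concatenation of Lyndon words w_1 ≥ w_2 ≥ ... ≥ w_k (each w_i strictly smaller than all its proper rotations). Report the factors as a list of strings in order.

["dde", "d", "bcd", "b", "aadeed"]

emit factor 1: 'dde' (i=0, period=3)
emit factor 2: 'd' (i=3, period=1)
emit factor 3: 'bcd' (i=4, period=3)
emit factor 4: 'b' (i=7, period=1)
emit factor 5: 'aadeed' (i=8, period=6)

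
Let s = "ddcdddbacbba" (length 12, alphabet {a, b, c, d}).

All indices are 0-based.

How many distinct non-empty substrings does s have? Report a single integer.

rank→(start, suffix):
  0 → (11, 'a')
  1 → (7, 'acbba')
  2 → (10, 'ba')
  3 → (6, 'bacbba')
  4 → (9, 'bba')
  5 → (8, 'cbba')
  6 → (2, 'cdddbacbba')
  7 → (5, 'dbacbba')
  8 → (1, 'dcdddbacbba')
  9 → (4, 'ddbacbba')
  10 → (0, 'ddcdddbacbba')
  11 → (3, 'dddbacbba')

SA = [11, 7, 10, 6, 9, 8, 2, 5, 1, 4, 0, 3]
rank  pair      lcp
   1  s[11:],s[7:]  1  'a'
   2  s[7:],s[10:]  0  ''
   3  s[10:],s[6:]  2  'ba'
   4  s[6:],s[9:]  1  'b'
   5  s[9:],s[8:]  0  ''
   6  s[8:],s[2:]  1  'c'
   7  s[2:],s[5:]  0  ''
   8  s[5:],s[1:]  1  'd'
   9  s[1:],s[4:]  1  'd'
  10  s[4:],s[0:]  2  'dd'
  11  s[0:],s[3:]  2  'dd'

n(n+1)/2 = 12·13/2 = 78
Σ LCP = 0 + 1 + 0 + 2 + 1 + 0 + 1 + 0 + 1 + 1 + 2 + 2 = 11
distinct = 78 − 11 = 67

67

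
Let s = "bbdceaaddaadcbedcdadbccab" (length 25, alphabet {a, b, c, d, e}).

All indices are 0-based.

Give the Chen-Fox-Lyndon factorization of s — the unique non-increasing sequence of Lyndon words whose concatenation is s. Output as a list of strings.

emit factor 1: 'bbdce' (i=0, period=5)
emit factor 2: 'aadd' (i=5, period=4)
emit factor 3: 'aadcbedcdadbccab' (i=9, period=16)

["bbdce", "aadd", "aadcbedcdadbccab"]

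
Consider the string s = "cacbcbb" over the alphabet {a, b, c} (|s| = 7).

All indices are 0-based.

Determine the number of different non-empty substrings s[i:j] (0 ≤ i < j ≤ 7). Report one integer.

sorted suffixes:
  #0 SA[0]=1  'acbcbb'
  #1 SA[1]=6  'b'
  #2 SA[2]=5  'bb'
  #3 SA[3]=3  'bcbb'
  #4 SA[4]=0  'cacbcbb'
  #5 SA[5]=4  'cbb'
  #6 SA[6]=2  'cbcbb'

SA = [1, 6, 5, 3, 0, 4, 2]
rank  pair      lcp
   1  s[1:],s[6:]  0  ''
   2  s[6:],s[5:]  1  'b'
   3  s[5:],s[3:]  1  'b'
   4  s[3:],s[0:]  0  ''
   5  s[0:],s[4:]  1  'c'
   6  s[4:],s[2:]  2  'cb'

n(n+1)/2 = 7·8/2 = 28
Σ LCP = 0 + 0 + 1 + 1 + 0 + 1 + 2 = 5
distinct = 28 − 5 = 23

23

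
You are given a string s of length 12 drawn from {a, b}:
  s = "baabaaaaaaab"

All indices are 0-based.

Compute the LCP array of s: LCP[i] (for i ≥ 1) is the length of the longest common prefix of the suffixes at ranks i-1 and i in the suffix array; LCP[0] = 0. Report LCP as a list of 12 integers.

rank→(start, suffix):
  0 → (4, 'aaaaaaab')
  1 → (5, 'aaaaaab')
  2 → (6, 'aaaaab')
  3 → (7, 'aaaab')
  4 → (8, 'aaab')
  5 → (9, 'aab')
  6 → (1, 'aabaaaaaaab')
  7 → (10, 'ab')
  8 → (2, 'abaaaaaaab')
  9 → (11, 'b')
  10 → (3, 'baaaaaaab')
  11 → (0, 'baabaaaaaaab')

SA = [4, 5, 6, 7, 8, 9, 1, 10, 2, 11, 3, 0]
i: (SA[i-1],SA[i]) lcp shared
  1: (4,5) 6 'aaaaaa'
  2: (5,6) 5 'aaaaa'
  3: (6,7) 4 'aaaa'
  4: (7,8) 3 'aaa'
  5: (8,9) 2 'aa'
  6: (9,1) 3 'aab'
  7: (1,10) 1 'a'
  8: (10,2) 2 'ab'
  9: (2,11) 0 ''
  10: (11,3) 1 'b'
  11: (3,0) 3 'baa'

[0, 6, 5, 4, 3, 2, 3, 1, 2, 0, 1, 3]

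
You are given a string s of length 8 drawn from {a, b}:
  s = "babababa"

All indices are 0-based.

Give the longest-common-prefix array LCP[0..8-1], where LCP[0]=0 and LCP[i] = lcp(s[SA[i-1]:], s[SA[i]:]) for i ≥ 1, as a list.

sorted suffixes:
  #0 SA[0]=7  'a'
  #1 SA[1]=5  'aba'
  #2 SA[2]=3  'ababa'
  #3 SA[3]=1  'abababa'
  #4 SA[4]=6  'ba'
  #5 SA[5]=4  'baba'
  #6 SA[6]=2  'bababa'
  #7 SA[7]=0  'babababa'

SA = [7, 5, 3, 1, 6, 4, 2, 0]
i: (SA[i-1],SA[i]) lcp shared
  1: (7,5) 1 'a'
  2: (5,3) 3 'aba'
  3: (3,1) 5 'ababa'
  4: (1,6) 0 ''
  5: (6,4) 2 'ba'
  6: (4,2) 4 'baba'
  7: (2,0) 6 'bababa'

[0, 1, 3, 5, 0, 2, 4, 6]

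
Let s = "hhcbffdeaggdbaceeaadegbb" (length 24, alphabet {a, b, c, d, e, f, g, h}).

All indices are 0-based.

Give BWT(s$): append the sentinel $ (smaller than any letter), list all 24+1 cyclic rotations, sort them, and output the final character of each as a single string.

rank  rotation                   last
    0  $hhcbffdeaggdbaceeaadegbb  b
    1  aadegbb$hhcbffdeaggdbacee  e
    2  aceeaadegbb$hhcbffdeaggdb  b
    3  adegbb$hhcbffdeaggdbaceea  a
    4  aggdbaceeaadegbb$hhcbffde  e
    5  b$hhcbffdeaggdbaceeaadegb  b
    6  baceeaadegbb$hhcbffdeaggd  d
    7  bb$hhcbffdeaggdbaceeaadeg  g
    8  bffdeaggdbaceeaadegbb$hhc  c
    9  cbffdeaggdbaceeaadegbb$hh  h
   10  ceeaadegbb$hhcbffdeaggdba  a
   11  dbaceeaadegbb$hhcbffdeagg  g
   12  deaggdbaceeaadegbb$hhcbff  f
   13  degbb$hhcbffdeaggdbaceeaa  a
   14  eaadegbb$hhcbffdeaggdbace  e
   15  eaggdbaceeaadegbb$hhcbffd  d
   16  eeaadegbb$hhcbffdeaggdbac  c
   17  egbb$hhcbffdeaggdbaceeaad  d
   18  fdeaggdbaceeaadegbb$hhcbf  f
   19  ffdeaggdbaceeaadegbb$hhcb  b
   20  gbb$hhcbffdeaggdbaceeaade  e
   21  gdbaceeaadegbb$hhcbffdeag  g
   22  ggdbaceeaadegbb$hhcbffdea  a
   23  hcbffdeaggdbaceeaadegbb$h  h
   24  hhcbffdeaggdbaceeaadegbb$  $

bebaebdgchagfaedcdfbegah$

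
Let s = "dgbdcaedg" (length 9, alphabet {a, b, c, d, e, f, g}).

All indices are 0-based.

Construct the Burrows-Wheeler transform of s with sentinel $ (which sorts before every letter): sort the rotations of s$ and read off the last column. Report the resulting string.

rank  rotation    last
    0  $dgbdcaedg  g
    1  aedg$dgbdc  c
    2  bdcaedg$dg  g
    3  caedg$dgbd  d
    4  dcaedg$dgb  b
    5  dg$dgbdcae  e
    6  dgbdcaedg$  $
    7  edg$dgbdca  a
    8  g$dgbdcaed  d
    9  gbdcaedg$d  d

gcgdbe$add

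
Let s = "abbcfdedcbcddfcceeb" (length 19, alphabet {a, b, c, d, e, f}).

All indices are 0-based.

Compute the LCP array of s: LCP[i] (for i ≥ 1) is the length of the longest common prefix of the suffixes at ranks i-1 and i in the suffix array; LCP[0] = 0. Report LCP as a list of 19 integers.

[0, 0, 1, 1, 2, 0, 1, 1, 1, 1, 0, 1, 1, 1, 0, 1, 1, 0, 1]

rank→(start, suffix):
  0 → (0, 'abbcfdedcbcddfcceeb')
  1 → (18, 'b')
  2 → (1, 'bbcfdedcbcddfcceeb')
  3 → (9, 'bcddfcceeb')
  4 → (2, 'bcfdedcbcddfcceeb')
  5 → (8, 'cbcddfcceeb')
  6 → (14, 'cceeb')
  7 → (10, 'cddfcceeb')
  8 → (15, 'ceeb')
  9 → (3, 'cfdedcbcddfcceeb')
  10 → (7, 'dcbcddfcceeb')
  11 → (11, 'ddfcceeb')
  12 → (5, 'dedcbcddfcceeb')
  13 → (12, 'dfcceeb')
  14 → (17, 'eb')
  15 → (6, 'edcbcddfcceeb')
  16 → (16, 'eeb')
  17 → (13, 'fcceeb')
  18 → (4, 'fdedcbcddfcceeb')

SA = [0, 18, 1, 9, 2, 8, 14, 10, 15, 3, 7, 11, 5, 12, 17, 6, 16, 13, 4]
rank  pair      lcp
   1  s[0:],s[18:]  0  ''
   2  s[18:],s[1:]  1  'b'
   3  s[1:],s[9:]  1  'b'
   4  s[9:],s[2:]  2  'bc'
   5  s[2:],s[8:]  0  ''
   6  s[8:],s[14:]  1  'c'
   7  s[14:],s[10:]  1  'c'
   8  s[10:],s[15:]  1  'c'
   9  s[15:],s[3:]  1  'c'
  10  s[3:],s[7:]  0  ''
  11  s[7:],s[11:]  1  'd'
  12  s[11:],s[5:]  1  'd'
  13  s[5:],s[12:]  1  'd'
  14  s[12:],s[17:]  0  ''
  15  s[17:],s[6:]  1  'e'
  16  s[6:],s[16:]  1  'e'
  17  s[16:],s[13:]  0  ''
  18  s[13:],s[4:]  1  'f'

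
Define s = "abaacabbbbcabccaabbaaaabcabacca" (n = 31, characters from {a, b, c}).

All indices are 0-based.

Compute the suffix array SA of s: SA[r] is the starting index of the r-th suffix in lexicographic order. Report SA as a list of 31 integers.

[30, 19, 20, 15, 21, 2, 0, 25, 16, 5, 22, 11, 3, 27, 18, 1, 26, 17, 6, 7, 8, 23, 9, 12, 29, 14, 24, 4, 10, 28, 13]

rank | idx | suffix
   0 |  30 | a
   1 |  19 | aaaabcabacca
   2 |  20 | aaabcabacca
   3 |  15 | aabbaaaabcabacca
   4 |  21 | aabcabacca
   5 |   2 | aacabbbbcabccaabbaaaabcabacca
   6 |   0 | abaacabbbbcabccaabbaaaabcabacca
   7 |  25 | abacca
   8 |  16 | abbaaaabcabacca
   9 |   5 | abbbbcabccaabbaaaabcabacca
  10 |  22 | abcabacca
  11 |  11 | abccaabbaaaabcabacca
  12 |   3 | acabbbbcabccaabbaaaabcabacca
  13 |  27 | acca
  14 |  18 | baaaabcabacca
  15 |   1 | baacabbbbcabccaabbaaaabcabacca
  16 |  26 | bacca
  17 |  17 | bbaaaabcabacca
  18 |   6 | bbbbcabccaabbaaaabcabacca
  19 |   7 | bbbcabccaabbaaaabcabacca
  20 |   8 | bbcabccaabbaaaabcabacca
  21 |  23 | bcabacca
  22 |   9 | bcabccaabbaaaabcabacca
  23 |  12 | bccaabbaaaabcabacca
  24 |  29 | ca
  25 |  14 | caabbaaaabcabacca
  26 |  24 | cabacca
  27 |   4 | cabbbbcabccaabbaaaabcabacca
  28 |  10 | cabccaabbaaaabcabacca
  29 |  28 | cca
  30 |  13 | ccaabbaaaabcabacca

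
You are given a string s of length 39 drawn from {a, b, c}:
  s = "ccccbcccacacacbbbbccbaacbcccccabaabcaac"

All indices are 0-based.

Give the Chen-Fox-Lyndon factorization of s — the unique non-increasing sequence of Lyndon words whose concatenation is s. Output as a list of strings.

["c", "c", "c", "c", "bccc", "acacacbbbbccb", "aacbcccccab", "aabcaac"]

emit factor 1: 'c' (i=0, period=1)
emit factor 2: 'c' (i=1, period=1)
emit factor 3: 'c' (i=2, period=1)
emit factor 4: 'c' (i=3, period=1)
emit factor 5: 'bccc' (i=4, period=4)
emit factor 6: 'acacacbbbbccb' (i=8, period=13)
emit factor 7: 'aacbcccccab' (i=21, period=11)
emit factor 8: 'aabcaac' (i=32, period=7)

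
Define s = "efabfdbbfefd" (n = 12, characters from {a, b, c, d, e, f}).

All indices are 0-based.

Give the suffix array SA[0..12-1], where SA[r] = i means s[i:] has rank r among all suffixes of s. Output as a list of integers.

sorted suffixes:
  #0 SA[0]=2  'abfdbbfefd'
  #1 SA[1]=6  'bbfefd'
  #2 SA[2]=3  'bfdbbfefd'
  #3 SA[3]=7  'bfefd'
  #4 SA[4]=11  'd'
  #5 SA[5]=5  'dbbfefd'
  #6 SA[6]=0  'efabfdbbfefd'
  #7 SA[7]=9  'efd'
  #8 SA[8]=1  'fabfdbbfefd'
  #9 SA[9]=10  'fd'
  #10 SA[10]=4  'fdbbfefd'
  #11 SA[11]=8  'fefd'

[2, 6, 3, 7, 11, 5, 0, 9, 1, 10, 4, 8]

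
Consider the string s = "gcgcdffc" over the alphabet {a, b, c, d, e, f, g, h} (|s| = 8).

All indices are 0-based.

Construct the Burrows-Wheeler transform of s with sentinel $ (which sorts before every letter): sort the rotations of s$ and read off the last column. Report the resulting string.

rank  rotation   last
    0  $gcgcdffc  c
    1  c$gcgcdff  f
    2  cdffc$gcg  g
    3  cgcdffc$g  g
    4  dffc$gcgc  c
    5  fc$gcgcdf  f
    6  ffc$gcgcd  d
    7  gcdffc$gc  c
    8  gcgcdffc$  $

cfggcfdc$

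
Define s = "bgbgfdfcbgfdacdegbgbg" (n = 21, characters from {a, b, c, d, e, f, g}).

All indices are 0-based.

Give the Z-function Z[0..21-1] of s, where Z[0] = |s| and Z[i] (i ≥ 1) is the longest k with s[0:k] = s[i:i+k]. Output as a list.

[21, 0, 2, 0, 0, 0, 0, 0, 2, 0, 0, 0, 0, 0, 0, 0, 0, 4, 0, 2, 0]

Z[0]=21
i=1: i≥r, start 0; Z[1]=0
i=2: i≥r, start 0; Z[2]=2 scan→box=[2,4)
i=3: min(r-i=1, Z[1]=0)=0; Z[3]=0
i=4: i≥r, start 0; Z[4]=0
i=5: i≥r, start 0; Z[5]=0
i=6: i≥r, start 0; Z[6]=0
i=7: i≥r, start 0; Z[7]=0
i=8: i≥r, start 0; Z[8]=2 scan→box=[8,10)
i=9: min(r-i=1, Z[1]=0)=0; Z[9]=0
i=10: i≥r, start 0; Z[10]=0
i=11: i≥r, start 0; Z[11]=0
i=12: i≥r, start 0; Z[12]=0
i=13: i≥r, start 0; Z[13]=0
i=14: i≥r, start 0; Z[14]=0
i=15: i≥r, start 0; Z[15]=0
i=16: i≥r, start 0; Z[16]=0
i=17: i≥r, start 0; Z[17]=4 scan→box=[17,21)
i=18: min(r-i=3, Z[1]=0)=0; Z[18]=0
i=19: min(r-i=2, Z[2]=2)=2; Z[19]=2
i=20: min(r-i=1, Z[3]=0)=0; Z[20]=0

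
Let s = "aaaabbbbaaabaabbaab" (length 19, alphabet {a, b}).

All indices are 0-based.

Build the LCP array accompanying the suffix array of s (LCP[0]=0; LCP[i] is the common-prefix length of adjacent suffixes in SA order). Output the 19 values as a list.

sorted suffixes:
  #0 SA[0]=0  'aaaabbbbaaabaabbaab'
  #1 SA[1]=8  'aaabaabbaab'
  #2 SA[2]=1  'aaabbbbaaabaabbaab'
  #3 SA[3]=16  'aab'
  #4 SA[4]=9  'aabaabbaab'
  #5 SA[5]=12  'aabbaab'
  #6 SA[6]=2  'aabbbbaaabaabbaab'
  #7 SA[7]=17  'ab'
  #8 SA[8]=10  'abaabbaab'
  #9 SA[9]=13  'abbaab'
  #10 SA[10]=3  'abbbbaaabaabbaab'
  #11 SA[11]=18  'b'
  #12 SA[12]=7  'baaabaabbaab'
  #13 SA[13]=15  'baab'
  #14 SA[14]=11  'baabbaab'
  #15 SA[15]=6  'bbaaabaabbaab'
  #16 SA[16]=14  'bbaab'
  #17 SA[17]=5  'bbbaaabaabbaab'
  #18 SA[18]=4  'bbbbaaabaabbaab'

SA = [0, 8, 1, 16, 9, 12, 2, 17, 10, 13, 3, 18, 7, 15, 11, 6, 14, 5, 4]
i: (SA[i-1],SA[i]) lcp shared
  1: (0,8) 3 'aaa'
  2: (8,1) 4 'aaab'
  3: (1,16) 2 'aa'
  4: (16,9) 3 'aab'
  5: (9,12) 3 'aab'
  6: (12,2) 4 'aabb'
  7: (2,17) 1 'a'
  8: (17,10) 2 'ab'
  9: (10,13) 2 'ab'
  10: (13,3) 3 'abb'
  11: (3,18) 0 ''
  12: (18,7) 1 'b'
  13: (7,15) 3 'baa'
  14: (15,11) 4 'baab'
  15: (11,6) 1 'b'
  16: (6,14) 4 'bbaa'
  17: (14,5) 2 'bb'
  18: (5,4) 3 'bbb'

[0, 3, 4, 2, 3, 3, 4, 1, 2, 2, 3, 0, 1, 3, 4, 1, 4, 2, 3]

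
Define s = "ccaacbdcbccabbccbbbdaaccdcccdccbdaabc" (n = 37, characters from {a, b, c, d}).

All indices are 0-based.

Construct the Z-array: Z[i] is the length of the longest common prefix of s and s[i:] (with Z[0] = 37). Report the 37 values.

Z[0]=37
i=1: fresh scan; Z[1]=1 scan→box=[1,2)
i=2: fresh scan; Z[2]=0
i=3: fresh scan; Z[3]=0
i=4: fresh scan; Z[4]=1 scan→box=[4,5)
i=5: fresh scan; Z[5]=0
i=6: fresh scan; Z[6]=0
i=7: fresh scan; Z[7]=1 scan→box=[7,8)
i=8: fresh scan; Z[8]=0
i=9: fresh scan; Z[9]=3 scan→box=[9,12)
i=10: min(r-i=2, Z[1]=1)=1; Z[10]=1
i=11: min(r-i=1, Z[2]=0)=0; Z[11]=0
i=12: fresh scan; Z[12]=0
i=13: fresh scan; Z[13]=0
i=14: fresh scan; Z[14]=2 scan→box=[14,16)
i=15: min(r-i=1, Z[1]=1)=1; Z[15]=1
i=16: fresh scan; Z[16]=0
i=17: fresh scan; Z[17]=0
i=18: fresh scan; Z[18]=0
i=19: fresh scan; Z[19]=0
i=20: fresh scan; Z[20]=0
i=21: fresh scan; Z[21]=0
i=22: fresh scan; Z[22]=2 scan→box=[22,24)
i=23: min(r-i=1, Z[1]=1)=1; Z[23]=1
i=24: fresh scan; Z[24]=0
i=25: fresh scan; Z[25]=2 scan→box=[25,27)
i=26: min(r-i=1, Z[1]=1)=1; Z[26]=2 scan→box=[26,28)
i=27: min(r-i=1, Z[1]=1)=1; Z[27]=1
i=28: fresh scan; Z[28]=0
i=29: fresh scan; Z[29]=2 scan→box=[29,31)
i=30: min(r-i=1, Z[1]=1)=1; Z[30]=1
i=31: fresh scan; Z[31]=0
i=32: fresh scan; Z[32]=0
i=33: fresh scan; Z[33]=0
i=34: fresh scan; Z[34]=0
i=35: fresh scan; Z[35]=0
i=36: fresh scan; Z[36]=1 scan→box=[36,37)

[37, 1, 0, 0, 1, 0, 0, 1, 0, 3, 1, 0, 0, 0, 2, 1, 0, 0, 0, 0, 0, 0, 2, 1, 0, 2, 2, 1, 0, 2, 1, 0, 0, 0, 0, 0, 1]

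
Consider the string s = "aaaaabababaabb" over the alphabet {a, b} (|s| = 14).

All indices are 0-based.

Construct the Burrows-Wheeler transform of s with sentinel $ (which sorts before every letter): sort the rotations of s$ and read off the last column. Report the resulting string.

rank  rotation         last
    0  $aaaaabababaabb  b
    1  aaaaabababaabb$  $
    2  aaaabababaabb$a  a
    3  aaabababaabb$aa  a
    4  aabababaabb$aaa  a
    5  aabb$aaaaababab  b
    6  abaabb$aaaaabab  b
    7  ababaabb$aaaaab  b
    8  abababaabb$aaaa  a
    9  abb$aaaaabababa  a
   10  b$aaaaabababaab  b
   11  baabb$aaaaababa  a
   12  babaabb$aaaaaba  a
   13  bababaabb$aaaaa  a
   14  bb$aaaaabababaa  a

b$aaabbbaabaaaa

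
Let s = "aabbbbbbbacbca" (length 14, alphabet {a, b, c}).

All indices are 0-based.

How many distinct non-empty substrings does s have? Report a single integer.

sorted suffixes:
  #0 SA[0]=13  'a'
  #1 SA[1]=0  'aabbbbbbbacbca'
  #2 SA[2]=1  'abbbbbbbacbca'
  #3 SA[3]=9  'acbca'
  #4 SA[4]=8  'bacbca'
  #5 SA[5]=7  'bbacbca'
  #6 SA[6]=6  'bbbacbca'
  #7 SA[7]=5  'bbbbacbca'
  #8 SA[8]=4  'bbbbbacbca'
  #9 SA[9]=3  'bbbbbbacbca'
  #10 SA[10]=2  'bbbbbbbacbca'
  #11 SA[11]=11  'bca'
  #12 SA[12]=12  'ca'
  #13 SA[13]=10  'cbca'

SA = [13, 0, 1, 9, 8, 7, 6, 5, 4, 3, 2, 11, 12, 10]
[i] adj suffixes → lcp
  [1] 13/0 → 1 ('a')
  [2] 0/1 → 1 ('a')
  [3] 1/9 → 1 ('a')
  [4] 9/8 → 0 ('')
  [5] 8/7 → 1 ('b')
  [6] 7/6 → 2 ('bb')
  [7] 6/5 → 3 ('bbb')
  [8] 5/4 → 4 ('bbbb')
  [9] 4/3 → 5 ('bbbbb')
  [10] 3/2 → 6 ('bbbbbb')
  [11] 2/11 → 1 ('b')
  [12] 11/12 → 0 ('')
  [13] 12/10 → 1 ('c')

n(n+1)/2 = 14·15/2 = 105
Σ LCP = 0 + 1 + 1 + 1 + 0 + 1 + 2 + 3 + 4 + 5 + 6 + 1 + 0 + 1 = 26
distinct = 105 − 26 = 79

79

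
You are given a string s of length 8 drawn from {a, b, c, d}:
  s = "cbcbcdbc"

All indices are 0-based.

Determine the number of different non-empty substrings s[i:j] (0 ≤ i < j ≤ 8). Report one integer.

sorted suffixes:
  #0 SA[0]=6  'bc'
  #1 SA[1]=1  'bcbcdbc'
  #2 SA[2]=3  'bcdbc'
  #3 SA[3]=7  'c'
  #4 SA[4]=0  'cbcbcdbc'
  #5 SA[5]=2  'cbcdbc'
  #6 SA[6]=4  'cdbc'
  #7 SA[7]=5  'dbc'

SA = [6, 1, 3, 7, 0, 2, 4, 5]
i: (SA[i-1],SA[i]) lcp shared
  1: (6,1) 2 'bc'
  2: (1,3) 2 'bc'
  3: (3,7) 0 ''
  4: (7,0) 1 'c'
  5: (0,2) 3 'cbc'
  6: (2,4) 1 'c'
  7: (4,5) 0 ''

n(n+1)/2 = 8·9/2 = 36
Σ LCP = 0 + 2 + 2 + 0 + 1 + 3 + 1 + 0 = 9
distinct = 36 − 9 = 27

27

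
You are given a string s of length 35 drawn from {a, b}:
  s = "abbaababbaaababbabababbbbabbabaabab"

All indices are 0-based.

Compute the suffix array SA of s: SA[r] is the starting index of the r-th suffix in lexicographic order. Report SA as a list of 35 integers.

[9, 30, 3, 10, 33, 28, 31, 16, 4, 11, 18, 6, 0, 25, 13, 20, 34, 8, 29, 2, 32, 27, 15, 17, 5, 24, 12, 19, 7, 1, 26, 14, 23, 22, 21]

rank | idx | suffix
   0 |   9 | aaababbabababbbbabbabaabab
   1 |  30 | aabab
   2 |   3 | aababbaaababbabababbbbabbabaabab
   3 |  10 | aababbabababbbbabbabaabab
   4 |  33 | ab
   5 |  28 | abaabab
   6 |  31 | abab
   7 |  16 | abababbbbabbabaabab
   8 |   4 | ababbaaababbabababbbbabbabaabab
   9 |  11 | ababbabababbbbabbabaabab
  10 |  18 | ababbbbabbabaabab
  11 |   6 | abbaaababbabababbbbabbabaabab
  12 |   0 | abbaababbaaababbabababbbbabbabaabab
  13 |  25 | abbabaabab
  14 |  13 | abbabababbbbabbabaabab
  15 |  20 | abbbbabbabaabab
  16 |  34 | b
  17 |   8 | baaababbabababbbbabbabaabab
  18 |  29 | baabab
  19 |   2 | baababbaaababbabababbbbabbabaabab
  20 |  32 | bab
  21 |  27 | babaabab
  22 |  15 | babababbbbabbabaabab
  23 |  17 | bababbbbabbabaabab
  24 |   5 | babbaaababbabababbbbabbabaabab
  25 |  24 | babbabaabab
  26 |  12 | babbabababbbbabbabaabab
  27 |  19 | babbbbabbabaabab
  28 |   7 | bbaaababbabababbbbabbabaabab
  29 |   1 | bbaababbaaababbabababbbbabbabaabab
  30 |  26 | bbabaabab
  31 |  14 | bbabababbbbabbabaabab
  32 |  23 | bbabbabaabab
  33 |  22 | bbbabbabaabab
  34 |  21 | bbbbabbabaabab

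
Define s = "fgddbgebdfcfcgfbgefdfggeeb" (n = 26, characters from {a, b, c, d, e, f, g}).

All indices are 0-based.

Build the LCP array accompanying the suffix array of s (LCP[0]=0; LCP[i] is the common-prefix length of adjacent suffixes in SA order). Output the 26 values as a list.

[0, 1, 1, 3, 0, 1, 0, 1, 1, 2, 0, 2, 1, 1, 0, 1, 2, 1, 1, 2, 0, 1, 2, 2, 1, 1]

rank | idx | suffix
   0 |  25 | b
   1 |   7 | bdfcfcgfbgefdfggeeb
   2 |   4 | bgebdfcfcgfbgefdfggeeb
   3 |  15 | bgefdfggeeb
   4 |  10 | cfcgfbgefdfggeeb
   5 |  12 | cgfbgefdfggeeb
   6 |   3 | dbgebdfcfcgfbgefdfggeeb
   7 |   2 | ddbgebdfcfcgfbgefdfggeeb
   8 |   8 | dfcfcgfbgefdfggeeb
   9 |  19 | dfggeeb
  10 |  24 | eb
  11 |   6 | ebdfcfcgfbgefdfggeeb
  12 |  23 | eeb
  13 |  17 | efdfggeeb
  14 |  14 | fbgefdfggeeb
  15 |   9 | fcfcgfbgefdfggeeb
  16 |  11 | fcgfbgefdfggeeb
  17 |  18 | fdfggeeb
  18 |   0 | fgddbgebdfcfcgfbgefdfggeeb
  19 |  20 | fggeeb
  20 |   1 | gddbgebdfcfcgfbgefdfggeeb
  21 |   5 | gebdfcfcgfbgefdfggeeb
  22 |  22 | geeb
  23 |  16 | gefdfggeeb
  24 |  13 | gfbgefdfggeeb
  25 |  21 | ggeeb

SA = [25, 7, 4, 15, 10, 12, 3, 2, 8, 19, 24, 6, 23, 17, 14, 9, 11, 18, 0, 20, 1, 5, 22, 16, 13, 21]
i: (SA[i-1],SA[i]) lcp shared
  1: (25,7) 1 'b'
  2: (7,4) 1 'b'
  3: (4,15) 3 'bge'
  4: (15,10) 0 ''
  5: (10,12) 1 'c'
  6: (12,3) 0 ''
  7: (3,2) 1 'd'
  8: (2,8) 1 'd'
  9: (8,19) 2 'df'
  10: (19,24) 0 ''
  11: (24,6) 2 'eb'
  12: (6,23) 1 'e'
  13: (23,17) 1 'e'
  14: (17,14) 0 ''
  15: (14,9) 1 'f'
  16: (9,11) 2 'fc'
  17: (11,18) 1 'f'
  18: (18,0) 1 'f'
  19: (0,20) 2 'fg'
  20: (20,1) 0 ''
  21: (1,5) 1 'g'
  22: (5,22) 2 'ge'
  23: (22,16) 2 'ge'
  24: (16,13) 1 'g'
  25: (13,21) 1 'g'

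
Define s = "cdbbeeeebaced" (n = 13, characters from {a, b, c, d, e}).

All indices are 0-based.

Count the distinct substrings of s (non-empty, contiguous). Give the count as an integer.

sorted suffixes:
  #0 SA[0]=9  'aced'
  #1 SA[1]=8  'baced'
  #2 SA[2]=2  'bbeeeebaced'
  #3 SA[3]=3  'beeeebaced'
  #4 SA[4]=0  'cdbbeeeebaced'
  #5 SA[5]=10  'ced'
  #6 SA[6]=12  'd'
  #7 SA[7]=1  'dbbeeeebaced'
  #8 SA[8]=7  'ebaced'
  #9 SA[9]=11  'ed'
  #10 SA[10]=6  'eebaced'
  #11 SA[11]=5  'eeebaced'
  #12 SA[12]=4  'eeeebaced'

SA = [9, 8, 2, 3, 0, 10, 12, 1, 7, 11, 6, 5, 4]
rank  pair      lcp
   1  s[9:],s[8:]  0  ''
   2  s[8:],s[2:]  1  'b'
   3  s[2:],s[3:]  1  'b'
   4  s[3:],s[0:]  0  ''
   5  s[0:],s[10:]  1  'c'
   6  s[10:],s[12:]  0  ''
   7  s[12:],s[1:]  1  'd'
   8  s[1:],s[7:]  0  ''
   9  s[7:],s[11:]  1  'e'
  10  s[11:],s[6:]  1  'e'
  11  s[6:],s[5:]  2  'ee'
  12  s[5:],s[4:]  3  'eee'

n(n+1)/2 = 13·14/2 = 91
Σ LCP = 0 + 0 + 1 + 1 + 0 + 1 + 0 + 1 + 0 + 1 + 1 + 2 + 3 = 11
distinct = 91 − 11 = 80

80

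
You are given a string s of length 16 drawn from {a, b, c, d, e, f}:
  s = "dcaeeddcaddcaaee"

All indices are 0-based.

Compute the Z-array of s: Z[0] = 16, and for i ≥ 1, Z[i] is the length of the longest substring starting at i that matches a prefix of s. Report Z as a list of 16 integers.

Z[0]=16
i=1: i≥r, start 0; Z[1]=0
i=2: i≥r, start 0; Z[2]=0
i=3: i≥r, start 0; Z[3]=0
i=4: i≥r, start 0; Z[4]=0
i=5: i≥r, start 0; Z[5]=1 extend→box=[5,6)
i=6: i≥r, start 0; Z[6]=3 extend→box=[6,9)
i=7: min(r-i=2, Z[1]=0)=0; Z[7]=0
i=8: min(r-i=1, Z[2]=0)=0; Z[8]=0
i=9: i≥r, start 0; Z[9]=1 extend→box=[9,10)
i=10: i≥r, start 0; Z[10]=3 extend→box=[10,13)
i=11: min(r-i=2, Z[1]=0)=0; Z[11]=0
i=12: min(r-i=1, Z[2]=0)=0; Z[12]=0
i=13: i≥r, start 0; Z[13]=0
i=14: i≥r, start 0; Z[14]=0
i=15: i≥r, start 0; Z[15]=0

[16, 0, 0, 0, 0, 1, 3, 0, 0, 1, 3, 0, 0, 0, 0, 0]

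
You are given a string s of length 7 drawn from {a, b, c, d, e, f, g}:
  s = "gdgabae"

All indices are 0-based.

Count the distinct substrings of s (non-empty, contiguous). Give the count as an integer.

rank | idx | suffix
   0 |   3 | abae
   1 |   5 | ae
   2 |   4 | bae
   3 |   1 | dgabae
   4 |   6 | e
   5 |   2 | gabae
   6 |   0 | gdgabae

SA = [3, 5, 4, 1, 6, 2, 0]
[i] adj suffixes → lcp
  [1] 3/5 → 1 ('a')
  [2] 5/4 → 0 ('')
  [3] 4/1 → 0 ('')
  [4] 1/6 → 0 ('')
  [5] 6/2 → 0 ('')
  [6] 2/0 → 1 ('g')

n(n+1)/2 = 7·8/2 = 28
Σ LCP = 0 + 1 + 0 + 0 + 0 + 0 + 1 = 2
distinct = 28 − 2 = 26

26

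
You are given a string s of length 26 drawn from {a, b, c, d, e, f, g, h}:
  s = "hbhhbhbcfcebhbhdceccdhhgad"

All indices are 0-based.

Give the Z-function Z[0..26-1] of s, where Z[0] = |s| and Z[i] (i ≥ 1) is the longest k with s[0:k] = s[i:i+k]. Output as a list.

[26, 0, 1, 3, 0, 2, 0, 0, 0, 0, 0, 0, 3, 0, 1, 0, 0, 0, 0, 0, 0, 1, 1, 0, 0, 0]

Z[0]=26
i=1: i≥r, start 0; Z[1]=0
i=2: i≥r, start 0; Z[2]=1 extend→box=[2,3)
i=3: i≥r, start 0; Z[3]=3 extend→box=[3,6)
i=4: min(r-i=2, Z[1]=0)=0; Z[4]=0
i=5: min(r-i=1, Z[2]=1)=1; Z[5]=2 extend→box=[5,7)
i=6: min(r-i=1, Z[1]=0)=0; Z[6]=0
i=7: i≥r, start 0; Z[7]=0
i=8: i≥r, start 0; Z[8]=0
i=9: i≥r, start 0; Z[9]=0
i=10: i≥r, start 0; Z[10]=0
i=11: i≥r, start 0; Z[11]=0
i=12: i≥r, start 0; Z[12]=3 extend→box=[12,15)
i=13: min(r-i=2, Z[1]=0)=0; Z[13]=0
i=14: min(r-i=1, Z[2]=1)=1; Z[14]=1
i=15: i≥r, start 0; Z[15]=0
i=16: i≥r, start 0; Z[16]=0
i=17: i≥r, start 0; Z[17]=0
i=18: i≥r, start 0; Z[18]=0
i=19: i≥r, start 0; Z[19]=0
i=20: i≥r, start 0; Z[20]=0
i=21: i≥r, start 0; Z[21]=1 extend→box=[21,22)
i=22: i≥r, start 0; Z[22]=1 extend→box=[22,23)
i=23: i≥r, start 0; Z[23]=0
i=24: i≥r, start 0; Z[24]=0
i=25: i≥r, start 0; Z[25]=0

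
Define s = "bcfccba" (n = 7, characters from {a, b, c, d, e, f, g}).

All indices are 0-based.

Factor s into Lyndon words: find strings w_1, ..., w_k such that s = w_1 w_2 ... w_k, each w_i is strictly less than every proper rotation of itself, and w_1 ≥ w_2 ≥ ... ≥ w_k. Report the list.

emit factor 1: 'bcfcc' (i=0, period=5)
emit factor 2: 'b' (i=5, period=1)
emit factor 3: 'a' (i=6, period=1)

["bcfcc", "b", "a"]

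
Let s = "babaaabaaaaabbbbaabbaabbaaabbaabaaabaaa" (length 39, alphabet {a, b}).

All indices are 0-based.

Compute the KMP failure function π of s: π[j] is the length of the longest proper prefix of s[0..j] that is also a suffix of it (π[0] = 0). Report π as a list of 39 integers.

[0, 0, 1, 2, 0, 0, 1, 2, 0, 0, 0, 0, 1, 1, 1, 1, 2, 0, 1, 1, 2, 0, 1, 1, 2, 0, 0, 1, 1, 2, 0, 1, 2, 0, 0, 1, 2, 0, 0]

π[0] = 0
j=1 s[j]='a': π[1]=0 (border '')
j=2 s[j]='b': π[2]=1 (border 'b')
j=3 s[j]='a': π[3]=2 (border 'ba')
j=4 s[j]='a': k: 2→0; π[4]=0 (border '')
j=5 s[j]='a': π[5]=0 (border '')
j=6 s[j]='b': π[6]=1 (border 'b')
j=7 s[j]='a': π[7]=2 (border 'ba')
j=8 s[j]='a': k: 2→0; π[8]=0 (border '')
j=9 s[j]='a': π[9]=0 (border '')
j=10 s[j]='a': π[10]=0 (border '')
j=11 s[j]='a': π[11]=0 (border '')
j=12 s[j]='b': π[12]=1 (border 'b')
j=13 s[j]='b': k: 1→0; π[13]=1 (border 'b')
j=14 s[j]='b': k: 1→0; π[14]=1 (border 'b')
j=15 s[j]='b': k: 1→0; π[15]=1 (border 'b')
j=16 s[j]='a': π[16]=2 (border 'ba')
j=17 s[j]='a': k: 2→0; π[17]=0 (border '')
j=18 s[j]='b': π[18]=1 (border 'b')
j=19 s[j]='b': k: 1→0; π[19]=1 (border 'b')
j=20 s[j]='a': π[20]=2 (border 'ba')
j=21 s[j]='a': k: 2→0; π[21]=0 (border '')
j=22 s[j]='b': π[22]=1 (border 'b')
j=23 s[j]='b': k: 1→0; π[23]=1 (border 'b')
j=24 s[j]='a': π[24]=2 (border 'ba')
j=25 s[j]='a': k: 2→0; π[25]=0 (border '')
j=26 s[j]='a': π[26]=0 (border '')
j=27 s[j]='b': π[27]=1 (border 'b')
j=28 s[j]='b': k: 1→0; π[28]=1 (border 'b')
j=29 s[j]='a': π[29]=2 (border 'ba')
j=30 s[j]='a': k: 2→0; π[30]=0 (border '')
j=31 s[j]='b': π[31]=1 (border 'b')
j=32 s[j]='a': π[32]=2 (border 'ba')
j=33 s[j]='a': k: 2→0; π[33]=0 (border '')
j=34 s[j]='a': π[34]=0 (border '')
j=35 s[j]='b': π[35]=1 (border 'b')
j=36 s[j]='a': π[36]=2 (border 'ba')
j=37 s[j]='a': k: 2→0; π[37]=0 (border '')
j=38 s[j]='a': π[38]=0 (border '')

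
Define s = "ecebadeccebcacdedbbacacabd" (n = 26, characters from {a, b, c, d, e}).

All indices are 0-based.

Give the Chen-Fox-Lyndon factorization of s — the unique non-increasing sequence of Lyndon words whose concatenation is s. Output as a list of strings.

emit factor 1: 'e' (i=0, period=1)
emit factor 2: 'ce' (i=1, period=2)
emit factor 3: 'b' (i=3, period=1)
emit factor 4: 'adeccebc' (i=4, period=8)
emit factor 5: 'acdedbb' (i=12, period=7)
emit factor 6: 'ac' (i=19, period=2)
emit factor 7: 'ac' (i=21, period=2)
emit factor 8: 'abd' (i=23, period=3)

["e", "ce", "b", "adeccebc", "acdedbb", "ac", "ac", "abd"]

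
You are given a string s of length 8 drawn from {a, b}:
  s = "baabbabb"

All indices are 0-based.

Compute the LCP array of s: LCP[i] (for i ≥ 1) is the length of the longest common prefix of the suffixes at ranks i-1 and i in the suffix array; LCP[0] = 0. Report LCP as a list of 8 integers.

[0, 1, 3, 0, 1, 2, 1, 2]

sorted suffixes:
  #0 SA[0]=1  'aabbabb'
  #1 SA[1]=5  'abb'
  #2 SA[2]=2  'abbabb'
  #3 SA[3]=7  'b'
  #4 SA[4]=0  'baabbabb'
  #5 SA[5]=4  'babb'
  #6 SA[6]=6  'bb'
  #7 SA[7]=3  'bbabb'

SA = [1, 5, 2, 7, 0, 4, 6, 3]
[i] adj suffixes → lcp
  [1] 1/5 → 1 ('a')
  [2] 5/2 → 3 ('abb')
  [3] 2/7 → 0 ('')
  [4] 7/0 → 1 ('b')
  [5] 0/4 → 2 ('ba')
  [6] 4/6 → 1 ('b')
  [7] 6/3 → 2 ('bb')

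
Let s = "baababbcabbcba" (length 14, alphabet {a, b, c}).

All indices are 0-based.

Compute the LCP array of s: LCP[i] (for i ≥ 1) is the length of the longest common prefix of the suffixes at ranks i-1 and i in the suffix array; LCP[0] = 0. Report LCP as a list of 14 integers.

rank→(start, suffix):
  0 → (13, 'a')
  1 → (1, 'aababbcabbcba')
  2 → (2, 'ababbcabbcba')
  3 → (4, 'abbcabbcba')
  4 → (8, 'abbcba')
  5 → (12, 'ba')
  6 → (0, 'baababbcabbcba')
  7 → (3, 'babbcabbcba')
  8 → (5, 'bbcabbcba')
  9 → (9, 'bbcba')
  10 → (6, 'bcabbcba')
  11 → (10, 'bcba')
  12 → (7, 'cabbcba')
  13 → (11, 'cba')

SA = [13, 1, 2, 4, 8, 12, 0, 3, 5, 9, 6, 10, 7, 11]
[i] adj suffixes → lcp
  [1] 13/1 → 1 ('a')
  [2] 1/2 → 1 ('a')
  [3] 2/4 → 2 ('ab')
  [4] 4/8 → 4 ('abbc')
  [5] 8/12 → 0 ('')
  [6] 12/0 → 2 ('ba')
  [7] 0/3 → 2 ('ba')
  [8] 3/5 → 1 ('b')
  [9] 5/9 → 3 ('bbc')
  [10] 9/6 → 1 ('b')
  [11] 6/10 → 2 ('bc')
  [12] 10/7 → 0 ('')
  [13] 7/11 → 1 ('c')

[0, 1, 1, 2, 4, 0, 2, 2, 1, 3, 1, 2, 0, 1]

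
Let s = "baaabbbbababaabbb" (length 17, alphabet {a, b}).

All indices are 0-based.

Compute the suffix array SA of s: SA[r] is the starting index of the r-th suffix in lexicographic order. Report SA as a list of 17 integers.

rank | idx | suffix
   0 |   1 | aaabbbbababaabbb
   1 |  12 | aabbb
   2 |   2 | aabbbbababaabbb
   3 |  10 | abaabbb
   4 |   8 | ababaabbb
   5 |  13 | abbb
   6 |   3 | abbbbababaabbb
   7 |  16 | b
   8 |   0 | baaabbbbababaabbb
   9 |  11 | baabbb
  10 |   9 | babaabbb
  11 |   7 | bababaabbb
  12 |  15 | bb
  13 |   6 | bbababaabbb
  14 |  14 | bbb
  15 |   5 | bbbababaabbb
  16 |   4 | bbbbababaabbb

[1, 12, 2, 10, 8, 13, 3, 16, 0, 11, 9, 7, 15, 6, 14, 5, 4]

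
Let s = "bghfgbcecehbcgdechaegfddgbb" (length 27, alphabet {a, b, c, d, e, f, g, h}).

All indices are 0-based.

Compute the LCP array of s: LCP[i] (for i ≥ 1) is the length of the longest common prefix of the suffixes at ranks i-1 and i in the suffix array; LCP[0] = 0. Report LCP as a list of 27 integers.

sorted suffixes:
  #0 SA[0]=18  'aegfddgbb'
  #1 SA[1]=26  'b'
  #2 SA[2]=25  'bb'
  #3 SA[3]=5  'bcecehbcgdechaegfddgbb'
  #4 SA[4]=11  'bcgdechaegfddgbb'
  #5 SA[5]=0  'bghfgbcecehbcgdechaegfddgbb'
  #6 SA[6]=6  'cecehbcgdechaegfddgbb'
  #7 SA[7]=8  'cehbcgdechaegfddgbb'
  #8 SA[8]=12  'cgdechaegfddgbb'
  #9 SA[9]=16  'chaegfddgbb'
  #10 SA[10]=22  'ddgbb'
  #11 SA[11]=14  'dechaegfddgbb'
  #12 SA[12]=23  'dgbb'
  #13 SA[13]=7  'ecehbcgdechaegfddgbb'
  #14 SA[14]=15  'echaegfddgbb'
  #15 SA[15]=19  'egfddgbb'
  #16 SA[16]=9  'ehbcgdechaegfddgbb'
  #17 SA[17]=21  'fddgbb'
  #18 SA[18]=3  'fgbcecehbcgdechaegfddgbb'
  #19 SA[19]=24  'gbb'
  #20 SA[20]=4  'gbcecehbcgdechaegfddgbb'
  #21 SA[21]=13  'gdechaegfddgbb'
  #22 SA[22]=20  'gfddgbb'
  #23 SA[23]=1  'ghfgbcecehbcgdechaegfddgbb'
  #24 SA[24]=17  'haegfddgbb'
  #25 SA[25]=10  'hbcgdechaegfddgbb'
  #26 SA[26]=2  'hfgbcecehbcgdechaegfddgbb'

SA = [18, 26, 25, 5, 11, 0, 6, 8, 12, 16, 22, 14, 23, 7, 15, 19, 9, 21, 3, 24, 4, 13, 20, 1, 17, 10, 2]
[i] adj suffixes → lcp
  [1] 18/26 → 0 ('')
  [2] 26/25 → 1 ('b')
  [3] 25/5 → 1 ('b')
  [4] 5/11 → 2 ('bc')
  [5] 11/0 → 1 ('b')
  [6] 0/6 → 0 ('')
  [7] 6/8 → 2 ('ce')
  [8] 8/12 → 1 ('c')
  [9] 12/16 → 1 ('c')
  [10] 16/22 → 0 ('')
  [11] 22/14 → 1 ('d')
  [12] 14/23 → 1 ('d')
  [13] 23/7 → 0 ('')
  [14] 7/15 → 2 ('ec')
  [15] 15/19 → 1 ('e')
  [16] 19/9 → 1 ('e')
  [17] 9/21 → 0 ('')
  [18] 21/3 → 1 ('f')
  [19] 3/24 → 0 ('')
  [20] 24/4 → 2 ('gb')
  [21] 4/13 → 1 ('g')
  [22] 13/20 → 1 ('g')
  [23] 20/1 → 1 ('g')
  [24] 1/17 → 0 ('')
  [25] 17/10 → 1 ('h')
  [26] 10/2 → 1 ('h')

[0, 0, 1, 1, 2, 1, 0, 2, 1, 1, 0, 1, 1, 0, 2, 1, 1, 0, 1, 0, 2, 1, 1, 1, 0, 1, 1]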